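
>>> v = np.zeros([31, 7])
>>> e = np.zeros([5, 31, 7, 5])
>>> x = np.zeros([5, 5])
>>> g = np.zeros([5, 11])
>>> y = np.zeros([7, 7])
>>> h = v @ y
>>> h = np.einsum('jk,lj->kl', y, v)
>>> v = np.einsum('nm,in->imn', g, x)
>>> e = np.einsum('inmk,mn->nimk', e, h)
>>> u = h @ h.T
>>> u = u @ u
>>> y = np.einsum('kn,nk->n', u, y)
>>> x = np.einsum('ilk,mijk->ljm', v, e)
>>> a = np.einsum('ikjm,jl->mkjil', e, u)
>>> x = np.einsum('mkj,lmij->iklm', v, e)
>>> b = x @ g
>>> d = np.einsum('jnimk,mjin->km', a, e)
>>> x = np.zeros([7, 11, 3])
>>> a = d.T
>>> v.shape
(5, 11, 5)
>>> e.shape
(31, 5, 7, 5)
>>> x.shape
(7, 11, 3)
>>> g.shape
(5, 11)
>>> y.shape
(7,)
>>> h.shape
(7, 31)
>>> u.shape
(7, 7)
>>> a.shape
(31, 7)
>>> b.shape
(7, 11, 31, 11)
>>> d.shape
(7, 31)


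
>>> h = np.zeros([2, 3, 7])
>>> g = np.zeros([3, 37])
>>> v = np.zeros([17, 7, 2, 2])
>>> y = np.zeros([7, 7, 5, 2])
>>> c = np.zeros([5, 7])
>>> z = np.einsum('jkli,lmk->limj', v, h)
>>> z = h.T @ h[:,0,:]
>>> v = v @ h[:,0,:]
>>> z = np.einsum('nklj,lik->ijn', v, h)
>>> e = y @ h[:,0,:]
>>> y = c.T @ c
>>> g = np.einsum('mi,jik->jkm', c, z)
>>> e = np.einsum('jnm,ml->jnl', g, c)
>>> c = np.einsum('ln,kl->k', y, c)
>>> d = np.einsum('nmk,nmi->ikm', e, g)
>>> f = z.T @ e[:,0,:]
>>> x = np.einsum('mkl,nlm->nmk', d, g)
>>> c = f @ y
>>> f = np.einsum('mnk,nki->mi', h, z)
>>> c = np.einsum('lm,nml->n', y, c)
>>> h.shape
(2, 3, 7)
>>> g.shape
(3, 17, 5)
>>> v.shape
(17, 7, 2, 7)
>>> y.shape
(7, 7)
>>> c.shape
(17,)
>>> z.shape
(3, 7, 17)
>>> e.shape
(3, 17, 7)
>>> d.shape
(5, 7, 17)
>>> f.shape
(2, 17)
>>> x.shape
(3, 5, 7)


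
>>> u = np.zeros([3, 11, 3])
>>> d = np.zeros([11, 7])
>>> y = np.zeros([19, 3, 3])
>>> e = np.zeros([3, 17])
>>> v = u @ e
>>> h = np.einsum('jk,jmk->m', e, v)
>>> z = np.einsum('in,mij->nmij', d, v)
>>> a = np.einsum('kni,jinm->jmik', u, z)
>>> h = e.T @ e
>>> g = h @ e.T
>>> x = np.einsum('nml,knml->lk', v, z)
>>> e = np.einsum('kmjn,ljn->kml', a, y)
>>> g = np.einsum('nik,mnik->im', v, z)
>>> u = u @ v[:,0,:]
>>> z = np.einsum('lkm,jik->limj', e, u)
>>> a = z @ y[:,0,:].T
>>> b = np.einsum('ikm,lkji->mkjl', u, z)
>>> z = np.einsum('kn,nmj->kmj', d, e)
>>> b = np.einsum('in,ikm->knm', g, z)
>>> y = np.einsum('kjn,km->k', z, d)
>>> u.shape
(3, 11, 17)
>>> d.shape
(11, 7)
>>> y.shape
(11,)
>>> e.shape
(7, 17, 19)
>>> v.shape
(3, 11, 17)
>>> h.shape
(17, 17)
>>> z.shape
(11, 17, 19)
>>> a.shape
(7, 11, 19, 19)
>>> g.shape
(11, 7)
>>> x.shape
(17, 7)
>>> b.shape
(17, 7, 19)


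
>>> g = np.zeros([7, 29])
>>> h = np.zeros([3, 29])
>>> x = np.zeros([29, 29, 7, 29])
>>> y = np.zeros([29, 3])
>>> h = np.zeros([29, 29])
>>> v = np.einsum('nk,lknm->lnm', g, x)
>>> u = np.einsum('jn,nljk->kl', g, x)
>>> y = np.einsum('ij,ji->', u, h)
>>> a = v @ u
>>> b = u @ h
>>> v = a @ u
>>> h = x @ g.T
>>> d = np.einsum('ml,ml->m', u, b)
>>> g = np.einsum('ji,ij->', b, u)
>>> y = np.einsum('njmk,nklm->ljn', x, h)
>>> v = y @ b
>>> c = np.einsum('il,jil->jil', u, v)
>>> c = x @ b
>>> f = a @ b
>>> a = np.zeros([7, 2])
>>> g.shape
()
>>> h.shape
(29, 29, 7, 7)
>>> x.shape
(29, 29, 7, 29)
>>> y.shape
(7, 29, 29)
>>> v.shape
(7, 29, 29)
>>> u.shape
(29, 29)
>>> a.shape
(7, 2)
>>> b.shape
(29, 29)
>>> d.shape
(29,)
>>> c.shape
(29, 29, 7, 29)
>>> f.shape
(29, 7, 29)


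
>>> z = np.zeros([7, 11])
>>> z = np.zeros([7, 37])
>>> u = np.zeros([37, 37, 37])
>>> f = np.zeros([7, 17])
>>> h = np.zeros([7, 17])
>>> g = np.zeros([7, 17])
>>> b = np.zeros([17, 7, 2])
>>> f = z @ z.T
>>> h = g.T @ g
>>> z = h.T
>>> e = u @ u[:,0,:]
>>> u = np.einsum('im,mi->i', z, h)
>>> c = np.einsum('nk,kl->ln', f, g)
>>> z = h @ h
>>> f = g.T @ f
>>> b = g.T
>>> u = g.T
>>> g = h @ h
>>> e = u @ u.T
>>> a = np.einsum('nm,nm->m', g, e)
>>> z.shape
(17, 17)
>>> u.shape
(17, 7)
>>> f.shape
(17, 7)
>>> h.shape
(17, 17)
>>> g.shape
(17, 17)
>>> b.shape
(17, 7)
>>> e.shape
(17, 17)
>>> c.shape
(17, 7)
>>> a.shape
(17,)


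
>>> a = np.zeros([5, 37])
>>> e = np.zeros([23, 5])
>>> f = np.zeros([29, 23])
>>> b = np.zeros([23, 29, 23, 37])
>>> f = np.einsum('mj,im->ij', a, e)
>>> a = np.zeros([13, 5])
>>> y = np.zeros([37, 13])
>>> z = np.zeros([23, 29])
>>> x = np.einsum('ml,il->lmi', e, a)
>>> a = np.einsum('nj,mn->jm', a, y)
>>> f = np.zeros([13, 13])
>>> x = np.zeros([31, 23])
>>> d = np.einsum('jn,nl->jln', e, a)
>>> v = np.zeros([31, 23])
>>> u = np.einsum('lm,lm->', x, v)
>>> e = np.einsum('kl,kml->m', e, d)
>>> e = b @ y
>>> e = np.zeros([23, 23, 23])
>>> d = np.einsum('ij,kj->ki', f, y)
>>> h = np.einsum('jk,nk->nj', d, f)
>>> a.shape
(5, 37)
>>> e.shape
(23, 23, 23)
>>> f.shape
(13, 13)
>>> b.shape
(23, 29, 23, 37)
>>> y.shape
(37, 13)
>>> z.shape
(23, 29)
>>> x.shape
(31, 23)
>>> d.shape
(37, 13)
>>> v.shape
(31, 23)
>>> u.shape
()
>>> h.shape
(13, 37)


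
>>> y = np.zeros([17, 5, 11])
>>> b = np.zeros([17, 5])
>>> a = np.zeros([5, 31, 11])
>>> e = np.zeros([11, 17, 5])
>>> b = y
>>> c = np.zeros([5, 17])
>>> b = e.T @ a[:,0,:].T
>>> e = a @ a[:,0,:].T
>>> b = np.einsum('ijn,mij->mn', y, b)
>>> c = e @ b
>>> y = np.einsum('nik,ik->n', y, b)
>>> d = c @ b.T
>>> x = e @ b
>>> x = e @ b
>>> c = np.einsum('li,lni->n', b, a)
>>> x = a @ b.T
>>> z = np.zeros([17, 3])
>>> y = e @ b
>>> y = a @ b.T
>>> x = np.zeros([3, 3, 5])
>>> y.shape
(5, 31, 5)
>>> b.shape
(5, 11)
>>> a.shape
(5, 31, 11)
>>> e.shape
(5, 31, 5)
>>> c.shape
(31,)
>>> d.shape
(5, 31, 5)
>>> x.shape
(3, 3, 5)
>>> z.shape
(17, 3)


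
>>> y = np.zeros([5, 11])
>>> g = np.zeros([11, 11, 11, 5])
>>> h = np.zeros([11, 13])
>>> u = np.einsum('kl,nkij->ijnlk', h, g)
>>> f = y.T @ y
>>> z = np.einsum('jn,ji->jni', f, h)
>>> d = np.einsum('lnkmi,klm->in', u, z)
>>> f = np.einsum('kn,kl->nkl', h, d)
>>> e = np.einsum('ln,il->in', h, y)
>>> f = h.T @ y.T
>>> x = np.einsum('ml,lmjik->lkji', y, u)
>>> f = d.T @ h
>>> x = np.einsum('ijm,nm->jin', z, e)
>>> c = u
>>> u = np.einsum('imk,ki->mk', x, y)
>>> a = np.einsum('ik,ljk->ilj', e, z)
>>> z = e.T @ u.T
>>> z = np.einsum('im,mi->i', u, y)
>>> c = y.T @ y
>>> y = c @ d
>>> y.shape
(11, 5)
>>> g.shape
(11, 11, 11, 5)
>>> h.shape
(11, 13)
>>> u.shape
(11, 5)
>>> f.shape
(5, 13)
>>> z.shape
(11,)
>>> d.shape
(11, 5)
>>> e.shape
(5, 13)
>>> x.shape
(11, 11, 5)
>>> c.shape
(11, 11)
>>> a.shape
(5, 11, 11)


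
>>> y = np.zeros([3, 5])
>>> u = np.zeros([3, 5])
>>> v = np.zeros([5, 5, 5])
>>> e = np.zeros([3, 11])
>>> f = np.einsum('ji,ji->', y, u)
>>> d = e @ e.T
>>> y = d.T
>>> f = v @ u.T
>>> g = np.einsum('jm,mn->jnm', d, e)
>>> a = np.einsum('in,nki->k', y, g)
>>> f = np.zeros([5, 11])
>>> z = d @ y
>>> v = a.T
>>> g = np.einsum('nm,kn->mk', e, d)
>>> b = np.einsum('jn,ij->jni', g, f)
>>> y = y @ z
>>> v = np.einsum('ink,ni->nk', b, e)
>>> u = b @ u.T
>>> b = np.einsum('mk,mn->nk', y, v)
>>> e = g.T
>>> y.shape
(3, 3)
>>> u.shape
(11, 3, 3)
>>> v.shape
(3, 5)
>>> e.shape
(3, 11)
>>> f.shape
(5, 11)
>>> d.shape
(3, 3)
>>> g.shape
(11, 3)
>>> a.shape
(11,)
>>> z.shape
(3, 3)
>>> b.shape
(5, 3)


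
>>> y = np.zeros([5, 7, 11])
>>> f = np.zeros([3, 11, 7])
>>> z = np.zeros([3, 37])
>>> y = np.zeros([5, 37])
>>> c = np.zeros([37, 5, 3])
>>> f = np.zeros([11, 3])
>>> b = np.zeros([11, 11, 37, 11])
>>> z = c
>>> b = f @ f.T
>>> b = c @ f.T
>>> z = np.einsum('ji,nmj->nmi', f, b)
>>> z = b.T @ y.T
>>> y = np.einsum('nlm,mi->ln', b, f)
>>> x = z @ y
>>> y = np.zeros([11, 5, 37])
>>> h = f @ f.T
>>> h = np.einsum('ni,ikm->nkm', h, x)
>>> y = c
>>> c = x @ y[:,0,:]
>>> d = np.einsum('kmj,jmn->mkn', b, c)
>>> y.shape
(37, 5, 3)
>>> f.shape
(11, 3)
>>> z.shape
(11, 5, 5)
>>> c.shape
(11, 5, 3)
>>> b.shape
(37, 5, 11)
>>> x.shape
(11, 5, 37)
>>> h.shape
(11, 5, 37)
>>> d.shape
(5, 37, 3)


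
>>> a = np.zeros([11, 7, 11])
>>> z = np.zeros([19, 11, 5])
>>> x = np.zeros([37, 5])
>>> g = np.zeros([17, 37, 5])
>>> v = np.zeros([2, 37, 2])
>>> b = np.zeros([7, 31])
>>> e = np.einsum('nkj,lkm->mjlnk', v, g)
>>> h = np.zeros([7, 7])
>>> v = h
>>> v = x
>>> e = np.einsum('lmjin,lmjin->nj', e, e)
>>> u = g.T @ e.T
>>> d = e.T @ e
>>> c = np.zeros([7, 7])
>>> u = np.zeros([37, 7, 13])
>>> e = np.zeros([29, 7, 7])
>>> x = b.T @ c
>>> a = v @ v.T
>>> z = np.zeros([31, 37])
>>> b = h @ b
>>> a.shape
(37, 37)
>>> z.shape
(31, 37)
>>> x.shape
(31, 7)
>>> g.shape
(17, 37, 5)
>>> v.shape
(37, 5)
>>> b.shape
(7, 31)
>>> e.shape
(29, 7, 7)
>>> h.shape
(7, 7)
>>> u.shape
(37, 7, 13)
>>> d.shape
(17, 17)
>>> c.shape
(7, 7)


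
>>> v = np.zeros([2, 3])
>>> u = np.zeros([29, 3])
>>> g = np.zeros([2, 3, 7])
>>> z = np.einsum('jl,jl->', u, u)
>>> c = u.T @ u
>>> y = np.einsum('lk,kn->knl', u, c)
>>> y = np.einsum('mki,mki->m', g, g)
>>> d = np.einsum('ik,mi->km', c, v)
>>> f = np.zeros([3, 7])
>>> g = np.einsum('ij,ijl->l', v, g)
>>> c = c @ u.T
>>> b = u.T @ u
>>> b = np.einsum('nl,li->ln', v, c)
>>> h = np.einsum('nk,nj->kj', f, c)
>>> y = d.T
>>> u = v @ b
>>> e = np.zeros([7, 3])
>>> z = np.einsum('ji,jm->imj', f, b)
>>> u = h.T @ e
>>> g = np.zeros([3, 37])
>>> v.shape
(2, 3)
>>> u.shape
(29, 3)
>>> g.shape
(3, 37)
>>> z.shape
(7, 2, 3)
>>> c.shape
(3, 29)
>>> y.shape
(2, 3)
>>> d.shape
(3, 2)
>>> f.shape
(3, 7)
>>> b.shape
(3, 2)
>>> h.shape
(7, 29)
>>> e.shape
(7, 3)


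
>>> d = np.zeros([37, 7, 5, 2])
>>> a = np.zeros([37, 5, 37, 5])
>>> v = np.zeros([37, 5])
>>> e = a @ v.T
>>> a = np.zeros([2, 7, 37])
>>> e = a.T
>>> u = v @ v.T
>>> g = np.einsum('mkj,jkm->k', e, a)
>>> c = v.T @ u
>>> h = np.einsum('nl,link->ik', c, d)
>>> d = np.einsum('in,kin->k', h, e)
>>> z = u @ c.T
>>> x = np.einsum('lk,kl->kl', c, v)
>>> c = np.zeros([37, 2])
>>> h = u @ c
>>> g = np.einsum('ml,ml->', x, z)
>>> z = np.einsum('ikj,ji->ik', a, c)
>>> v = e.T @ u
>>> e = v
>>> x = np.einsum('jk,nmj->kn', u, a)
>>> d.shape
(37,)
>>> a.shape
(2, 7, 37)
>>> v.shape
(2, 7, 37)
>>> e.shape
(2, 7, 37)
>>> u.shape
(37, 37)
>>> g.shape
()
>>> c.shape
(37, 2)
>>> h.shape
(37, 2)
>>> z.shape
(2, 7)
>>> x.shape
(37, 2)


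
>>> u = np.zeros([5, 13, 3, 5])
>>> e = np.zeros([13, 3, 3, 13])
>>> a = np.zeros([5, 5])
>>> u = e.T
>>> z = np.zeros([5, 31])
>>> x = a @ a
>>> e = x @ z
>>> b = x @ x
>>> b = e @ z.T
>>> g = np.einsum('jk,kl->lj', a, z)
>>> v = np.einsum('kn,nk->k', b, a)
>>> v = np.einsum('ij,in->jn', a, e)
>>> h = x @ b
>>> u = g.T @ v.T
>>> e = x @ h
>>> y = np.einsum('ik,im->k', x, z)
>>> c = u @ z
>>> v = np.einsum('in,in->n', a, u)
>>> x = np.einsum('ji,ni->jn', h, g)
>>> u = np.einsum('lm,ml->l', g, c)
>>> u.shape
(31,)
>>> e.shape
(5, 5)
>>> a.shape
(5, 5)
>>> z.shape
(5, 31)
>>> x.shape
(5, 31)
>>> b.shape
(5, 5)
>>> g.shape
(31, 5)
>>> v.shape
(5,)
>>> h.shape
(5, 5)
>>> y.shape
(5,)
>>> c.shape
(5, 31)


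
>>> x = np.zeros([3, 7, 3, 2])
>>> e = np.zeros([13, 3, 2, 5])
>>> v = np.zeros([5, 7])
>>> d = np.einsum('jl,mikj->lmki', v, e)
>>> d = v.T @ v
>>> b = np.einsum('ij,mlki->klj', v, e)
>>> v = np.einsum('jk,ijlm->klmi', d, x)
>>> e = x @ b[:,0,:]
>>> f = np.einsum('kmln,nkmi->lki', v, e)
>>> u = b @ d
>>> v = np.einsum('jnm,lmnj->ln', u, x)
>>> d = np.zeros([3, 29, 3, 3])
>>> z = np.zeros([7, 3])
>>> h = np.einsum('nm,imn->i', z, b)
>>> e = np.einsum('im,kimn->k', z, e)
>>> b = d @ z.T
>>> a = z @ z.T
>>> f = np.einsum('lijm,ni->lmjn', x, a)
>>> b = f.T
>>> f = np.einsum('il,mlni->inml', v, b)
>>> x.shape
(3, 7, 3, 2)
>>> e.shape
(3,)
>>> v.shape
(3, 3)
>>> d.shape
(3, 29, 3, 3)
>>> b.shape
(7, 3, 2, 3)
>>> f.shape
(3, 2, 7, 3)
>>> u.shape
(2, 3, 7)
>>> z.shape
(7, 3)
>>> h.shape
(2,)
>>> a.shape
(7, 7)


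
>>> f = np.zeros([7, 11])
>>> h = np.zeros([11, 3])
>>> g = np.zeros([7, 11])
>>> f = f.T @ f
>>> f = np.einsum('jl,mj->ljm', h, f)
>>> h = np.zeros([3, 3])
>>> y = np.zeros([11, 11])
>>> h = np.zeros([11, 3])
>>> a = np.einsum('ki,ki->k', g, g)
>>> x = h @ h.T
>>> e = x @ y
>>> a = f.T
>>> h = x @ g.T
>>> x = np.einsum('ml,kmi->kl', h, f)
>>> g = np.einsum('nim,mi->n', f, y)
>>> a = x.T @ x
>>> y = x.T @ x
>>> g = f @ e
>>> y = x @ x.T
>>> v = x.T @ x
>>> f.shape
(3, 11, 11)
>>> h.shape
(11, 7)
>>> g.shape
(3, 11, 11)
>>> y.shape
(3, 3)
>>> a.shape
(7, 7)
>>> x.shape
(3, 7)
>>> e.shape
(11, 11)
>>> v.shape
(7, 7)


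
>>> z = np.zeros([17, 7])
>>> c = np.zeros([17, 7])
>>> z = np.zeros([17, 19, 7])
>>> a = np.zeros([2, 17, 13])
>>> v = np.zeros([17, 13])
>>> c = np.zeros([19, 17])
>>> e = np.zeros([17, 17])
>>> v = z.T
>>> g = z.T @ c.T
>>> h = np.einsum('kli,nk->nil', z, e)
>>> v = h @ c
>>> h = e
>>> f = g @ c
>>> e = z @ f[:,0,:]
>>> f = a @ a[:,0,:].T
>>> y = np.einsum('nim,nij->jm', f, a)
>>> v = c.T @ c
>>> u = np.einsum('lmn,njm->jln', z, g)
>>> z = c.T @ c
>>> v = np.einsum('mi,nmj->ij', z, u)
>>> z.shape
(17, 17)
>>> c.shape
(19, 17)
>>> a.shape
(2, 17, 13)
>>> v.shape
(17, 7)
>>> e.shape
(17, 19, 17)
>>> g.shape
(7, 19, 19)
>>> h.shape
(17, 17)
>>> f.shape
(2, 17, 2)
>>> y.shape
(13, 2)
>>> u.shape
(19, 17, 7)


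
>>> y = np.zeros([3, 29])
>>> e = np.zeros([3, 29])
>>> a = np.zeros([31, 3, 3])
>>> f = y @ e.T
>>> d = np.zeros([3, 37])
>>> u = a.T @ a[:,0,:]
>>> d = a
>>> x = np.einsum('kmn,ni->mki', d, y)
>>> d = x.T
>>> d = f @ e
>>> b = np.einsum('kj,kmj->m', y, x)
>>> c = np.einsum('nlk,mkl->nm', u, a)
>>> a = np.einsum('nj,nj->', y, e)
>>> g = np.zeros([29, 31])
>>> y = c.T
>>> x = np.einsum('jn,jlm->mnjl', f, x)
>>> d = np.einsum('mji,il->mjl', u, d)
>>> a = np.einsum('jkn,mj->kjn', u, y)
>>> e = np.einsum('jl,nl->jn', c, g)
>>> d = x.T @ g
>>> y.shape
(31, 3)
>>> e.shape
(3, 29)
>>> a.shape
(3, 3, 3)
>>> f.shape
(3, 3)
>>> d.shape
(31, 3, 3, 31)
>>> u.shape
(3, 3, 3)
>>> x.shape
(29, 3, 3, 31)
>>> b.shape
(31,)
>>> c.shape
(3, 31)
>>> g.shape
(29, 31)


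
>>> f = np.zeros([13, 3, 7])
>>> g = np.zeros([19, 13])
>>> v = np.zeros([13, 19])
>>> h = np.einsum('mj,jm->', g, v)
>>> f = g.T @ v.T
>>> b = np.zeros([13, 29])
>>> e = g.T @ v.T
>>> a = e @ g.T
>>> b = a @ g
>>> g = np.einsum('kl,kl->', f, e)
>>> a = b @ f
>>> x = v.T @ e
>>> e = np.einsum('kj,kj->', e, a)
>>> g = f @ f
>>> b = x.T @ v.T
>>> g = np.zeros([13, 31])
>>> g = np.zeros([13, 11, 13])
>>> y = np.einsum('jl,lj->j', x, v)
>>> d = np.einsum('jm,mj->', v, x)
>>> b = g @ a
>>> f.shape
(13, 13)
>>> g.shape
(13, 11, 13)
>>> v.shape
(13, 19)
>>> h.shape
()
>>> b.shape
(13, 11, 13)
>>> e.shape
()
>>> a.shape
(13, 13)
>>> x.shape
(19, 13)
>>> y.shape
(19,)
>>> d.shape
()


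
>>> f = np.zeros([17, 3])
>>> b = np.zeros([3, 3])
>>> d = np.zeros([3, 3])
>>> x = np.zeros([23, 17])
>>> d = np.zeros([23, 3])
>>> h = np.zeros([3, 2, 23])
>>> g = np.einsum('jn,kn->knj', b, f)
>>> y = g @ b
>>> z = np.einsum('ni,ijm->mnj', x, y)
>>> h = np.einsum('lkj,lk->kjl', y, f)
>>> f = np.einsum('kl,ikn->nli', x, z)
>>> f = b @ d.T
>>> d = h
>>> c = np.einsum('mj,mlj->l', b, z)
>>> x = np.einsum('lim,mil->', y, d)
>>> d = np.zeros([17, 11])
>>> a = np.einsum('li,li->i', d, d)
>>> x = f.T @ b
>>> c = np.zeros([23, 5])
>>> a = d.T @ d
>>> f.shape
(3, 23)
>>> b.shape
(3, 3)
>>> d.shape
(17, 11)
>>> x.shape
(23, 3)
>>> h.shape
(3, 3, 17)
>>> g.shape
(17, 3, 3)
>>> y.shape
(17, 3, 3)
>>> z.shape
(3, 23, 3)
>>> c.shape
(23, 5)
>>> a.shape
(11, 11)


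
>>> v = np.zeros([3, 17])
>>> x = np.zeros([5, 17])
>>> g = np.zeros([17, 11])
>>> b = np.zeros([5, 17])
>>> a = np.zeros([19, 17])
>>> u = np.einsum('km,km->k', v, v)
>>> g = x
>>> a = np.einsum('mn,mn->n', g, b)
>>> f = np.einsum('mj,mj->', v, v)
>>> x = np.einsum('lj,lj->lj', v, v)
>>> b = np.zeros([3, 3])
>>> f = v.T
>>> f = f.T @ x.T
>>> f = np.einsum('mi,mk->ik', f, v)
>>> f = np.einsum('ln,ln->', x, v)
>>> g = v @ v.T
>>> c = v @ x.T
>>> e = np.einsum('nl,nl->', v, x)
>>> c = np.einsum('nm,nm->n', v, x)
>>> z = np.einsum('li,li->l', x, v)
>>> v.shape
(3, 17)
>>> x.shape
(3, 17)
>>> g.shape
(3, 3)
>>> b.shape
(3, 3)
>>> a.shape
(17,)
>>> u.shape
(3,)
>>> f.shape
()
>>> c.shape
(3,)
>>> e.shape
()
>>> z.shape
(3,)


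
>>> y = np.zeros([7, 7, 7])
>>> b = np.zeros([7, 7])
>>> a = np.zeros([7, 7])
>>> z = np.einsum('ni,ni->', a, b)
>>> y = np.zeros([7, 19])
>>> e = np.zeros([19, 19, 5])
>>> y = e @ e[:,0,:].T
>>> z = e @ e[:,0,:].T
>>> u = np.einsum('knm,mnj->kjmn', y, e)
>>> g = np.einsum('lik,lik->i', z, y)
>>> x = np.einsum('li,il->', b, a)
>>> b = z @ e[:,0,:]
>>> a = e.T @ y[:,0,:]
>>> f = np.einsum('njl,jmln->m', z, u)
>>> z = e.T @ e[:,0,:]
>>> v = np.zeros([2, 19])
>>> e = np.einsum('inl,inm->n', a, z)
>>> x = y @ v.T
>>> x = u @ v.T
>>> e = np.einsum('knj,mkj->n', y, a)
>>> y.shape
(19, 19, 19)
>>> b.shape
(19, 19, 5)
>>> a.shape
(5, 19, 19)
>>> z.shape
(5, 19, 5)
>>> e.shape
(19,)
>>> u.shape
(19, 5, 19, 19)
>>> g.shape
(19,)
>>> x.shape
(19, 5, 19, 2)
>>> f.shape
(5,)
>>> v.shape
(2, 19)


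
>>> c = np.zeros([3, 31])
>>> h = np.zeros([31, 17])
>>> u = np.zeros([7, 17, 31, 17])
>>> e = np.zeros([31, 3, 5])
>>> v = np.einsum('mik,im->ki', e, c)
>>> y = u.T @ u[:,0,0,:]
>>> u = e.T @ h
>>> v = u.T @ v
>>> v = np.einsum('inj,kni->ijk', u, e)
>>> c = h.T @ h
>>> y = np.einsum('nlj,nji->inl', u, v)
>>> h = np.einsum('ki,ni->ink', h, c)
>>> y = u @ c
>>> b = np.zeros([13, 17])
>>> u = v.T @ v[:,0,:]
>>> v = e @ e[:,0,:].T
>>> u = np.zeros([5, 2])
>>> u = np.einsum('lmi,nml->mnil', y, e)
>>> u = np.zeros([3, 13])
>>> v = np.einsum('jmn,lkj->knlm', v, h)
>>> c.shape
(17, 17)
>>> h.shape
(17, 17, 31)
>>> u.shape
(3, 13)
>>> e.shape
(31, 3, 5)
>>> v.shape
(17, 31, 17, 3)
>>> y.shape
(5, 3, 17)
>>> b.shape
(13, 17)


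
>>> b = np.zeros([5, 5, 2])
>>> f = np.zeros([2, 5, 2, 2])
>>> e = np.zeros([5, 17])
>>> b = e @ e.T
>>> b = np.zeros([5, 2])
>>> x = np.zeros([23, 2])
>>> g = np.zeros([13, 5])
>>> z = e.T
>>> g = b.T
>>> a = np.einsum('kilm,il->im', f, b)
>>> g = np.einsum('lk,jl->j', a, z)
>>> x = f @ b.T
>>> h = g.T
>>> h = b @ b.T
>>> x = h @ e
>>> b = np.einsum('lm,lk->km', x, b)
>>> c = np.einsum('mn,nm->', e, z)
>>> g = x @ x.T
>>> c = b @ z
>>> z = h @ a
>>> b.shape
(2, 17)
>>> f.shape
(2, 5, 2, 2)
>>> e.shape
(5, 17)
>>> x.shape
(5, 17)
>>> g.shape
(5, 5)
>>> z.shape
(5, 2)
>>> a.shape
(5, 2)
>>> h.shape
(5, 5)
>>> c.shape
(2, 5)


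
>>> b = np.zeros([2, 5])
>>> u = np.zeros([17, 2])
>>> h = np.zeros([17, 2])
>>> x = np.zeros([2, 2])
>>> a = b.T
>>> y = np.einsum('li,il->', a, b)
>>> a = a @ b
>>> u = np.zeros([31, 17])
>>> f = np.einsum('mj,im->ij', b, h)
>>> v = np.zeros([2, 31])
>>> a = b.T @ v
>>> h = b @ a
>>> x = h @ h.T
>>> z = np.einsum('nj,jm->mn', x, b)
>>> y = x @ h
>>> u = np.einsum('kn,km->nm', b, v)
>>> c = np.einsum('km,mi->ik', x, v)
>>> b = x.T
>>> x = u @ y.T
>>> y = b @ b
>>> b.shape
(2, 2)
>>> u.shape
(5, 31)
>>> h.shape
(2, 31)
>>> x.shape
(5, 2)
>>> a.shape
(5, 31)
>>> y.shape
(2, 2)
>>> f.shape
(17, 5)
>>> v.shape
(2, 31)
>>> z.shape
(5, 2)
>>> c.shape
(31, 2)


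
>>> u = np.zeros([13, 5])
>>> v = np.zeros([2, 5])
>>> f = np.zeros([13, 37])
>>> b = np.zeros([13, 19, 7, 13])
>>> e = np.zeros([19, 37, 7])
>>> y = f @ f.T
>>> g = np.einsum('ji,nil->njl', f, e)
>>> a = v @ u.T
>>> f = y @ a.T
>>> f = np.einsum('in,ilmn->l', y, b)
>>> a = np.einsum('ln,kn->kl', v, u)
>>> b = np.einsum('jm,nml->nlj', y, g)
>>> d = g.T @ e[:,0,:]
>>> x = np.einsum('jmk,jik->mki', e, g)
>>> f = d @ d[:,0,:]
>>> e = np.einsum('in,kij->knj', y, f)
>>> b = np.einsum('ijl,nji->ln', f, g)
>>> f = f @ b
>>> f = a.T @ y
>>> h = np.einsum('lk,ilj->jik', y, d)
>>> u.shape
(13, 5)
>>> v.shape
(2, 5)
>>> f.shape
(2, 13)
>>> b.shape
(7, 19)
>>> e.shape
(7, 13, 7)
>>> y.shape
(13, 13)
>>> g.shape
(19, 13, 7)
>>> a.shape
(13, 2)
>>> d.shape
(7, 13, 7)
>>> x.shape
(37, 7, 13)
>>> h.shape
(7, 7, 13)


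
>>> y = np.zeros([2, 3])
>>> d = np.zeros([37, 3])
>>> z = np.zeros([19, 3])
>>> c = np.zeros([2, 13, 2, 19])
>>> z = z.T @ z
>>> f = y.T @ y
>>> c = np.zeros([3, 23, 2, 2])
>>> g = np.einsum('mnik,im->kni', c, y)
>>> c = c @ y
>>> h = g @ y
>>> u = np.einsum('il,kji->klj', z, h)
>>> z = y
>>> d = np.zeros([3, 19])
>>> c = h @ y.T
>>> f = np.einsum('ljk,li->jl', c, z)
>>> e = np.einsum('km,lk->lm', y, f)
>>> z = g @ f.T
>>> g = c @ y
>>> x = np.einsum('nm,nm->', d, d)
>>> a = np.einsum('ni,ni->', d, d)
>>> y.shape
(2, 3)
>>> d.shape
(3, 19)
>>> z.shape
(2, 23, 23)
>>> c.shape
(2, 23, 2)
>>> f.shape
(23, 2)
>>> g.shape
(2, 23, 3)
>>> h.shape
(2, 23, 3)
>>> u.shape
(2, 3, 23)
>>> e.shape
(23, 3)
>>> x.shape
()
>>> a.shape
()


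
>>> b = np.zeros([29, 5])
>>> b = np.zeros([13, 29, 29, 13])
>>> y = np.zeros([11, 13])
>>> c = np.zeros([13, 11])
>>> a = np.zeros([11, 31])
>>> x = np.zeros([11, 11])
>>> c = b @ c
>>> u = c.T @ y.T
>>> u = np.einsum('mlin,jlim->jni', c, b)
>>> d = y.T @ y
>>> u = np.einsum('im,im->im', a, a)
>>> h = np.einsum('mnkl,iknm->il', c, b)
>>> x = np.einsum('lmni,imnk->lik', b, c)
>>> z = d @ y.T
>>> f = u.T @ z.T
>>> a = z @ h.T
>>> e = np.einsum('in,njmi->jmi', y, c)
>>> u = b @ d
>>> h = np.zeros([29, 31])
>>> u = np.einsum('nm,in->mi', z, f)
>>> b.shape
(13, 29, 29, 13)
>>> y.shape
(11, 13)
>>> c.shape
(13, 29, 29, 11)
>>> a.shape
(13, 13)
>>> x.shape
(13, 13, 11)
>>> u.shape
(11, 31)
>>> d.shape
(13, 13)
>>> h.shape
(29, 31)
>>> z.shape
(13, 11)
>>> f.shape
(31, 13)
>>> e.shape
(29, 29, 11)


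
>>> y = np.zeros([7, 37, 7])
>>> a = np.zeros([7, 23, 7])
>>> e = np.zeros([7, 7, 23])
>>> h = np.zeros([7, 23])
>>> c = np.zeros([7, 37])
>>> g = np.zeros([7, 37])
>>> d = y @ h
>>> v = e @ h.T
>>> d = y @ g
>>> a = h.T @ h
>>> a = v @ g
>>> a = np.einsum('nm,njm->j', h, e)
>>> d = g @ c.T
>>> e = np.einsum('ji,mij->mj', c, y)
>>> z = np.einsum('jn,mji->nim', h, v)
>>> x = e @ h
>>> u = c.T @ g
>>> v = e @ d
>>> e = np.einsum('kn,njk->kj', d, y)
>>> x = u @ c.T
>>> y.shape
(7, 37, 7)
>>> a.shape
(7,)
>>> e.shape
(7, 37)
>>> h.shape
(7, 23)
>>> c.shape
(7, 37)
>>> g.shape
(7, 37)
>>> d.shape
(7, 7)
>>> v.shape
(7, 7)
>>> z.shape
(23, 7, 7)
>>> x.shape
(37, 7)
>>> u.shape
(37, 37)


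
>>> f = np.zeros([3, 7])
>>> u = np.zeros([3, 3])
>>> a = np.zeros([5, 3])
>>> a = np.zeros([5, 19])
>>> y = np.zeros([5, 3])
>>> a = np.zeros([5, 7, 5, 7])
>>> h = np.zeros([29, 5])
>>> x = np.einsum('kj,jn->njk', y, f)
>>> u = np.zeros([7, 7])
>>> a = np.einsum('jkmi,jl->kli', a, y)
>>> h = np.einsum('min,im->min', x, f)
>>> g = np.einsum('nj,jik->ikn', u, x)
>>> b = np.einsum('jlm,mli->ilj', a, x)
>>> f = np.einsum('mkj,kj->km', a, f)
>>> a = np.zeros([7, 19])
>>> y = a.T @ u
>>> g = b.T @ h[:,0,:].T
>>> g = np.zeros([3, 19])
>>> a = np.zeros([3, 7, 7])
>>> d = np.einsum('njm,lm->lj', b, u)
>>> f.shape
(3, 7)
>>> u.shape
(7, 7)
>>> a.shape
(3, 7, 7)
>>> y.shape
(19, 7)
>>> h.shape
(7, 3, 5)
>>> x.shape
(7, 3, 5)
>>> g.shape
(3, 19)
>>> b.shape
(5, 3, 7)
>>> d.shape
(7, 3)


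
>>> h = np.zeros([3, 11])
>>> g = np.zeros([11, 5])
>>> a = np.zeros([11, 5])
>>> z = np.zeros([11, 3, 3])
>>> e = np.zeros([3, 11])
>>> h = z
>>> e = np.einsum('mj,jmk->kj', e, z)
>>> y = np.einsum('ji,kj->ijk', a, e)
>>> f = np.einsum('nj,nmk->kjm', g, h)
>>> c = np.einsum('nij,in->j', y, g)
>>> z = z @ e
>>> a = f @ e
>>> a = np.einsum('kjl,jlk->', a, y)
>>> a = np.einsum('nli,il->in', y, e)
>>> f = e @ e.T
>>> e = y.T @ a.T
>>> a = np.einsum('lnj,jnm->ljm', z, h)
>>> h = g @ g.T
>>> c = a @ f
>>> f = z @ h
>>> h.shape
(11, 11)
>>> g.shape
(11, 5)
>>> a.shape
(11, 11, 3)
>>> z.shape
(11, 3, 11)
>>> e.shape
(3, 11, 3)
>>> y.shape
(5, 11, 3)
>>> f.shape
(11, 3, 11)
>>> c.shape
(11, 11, 3)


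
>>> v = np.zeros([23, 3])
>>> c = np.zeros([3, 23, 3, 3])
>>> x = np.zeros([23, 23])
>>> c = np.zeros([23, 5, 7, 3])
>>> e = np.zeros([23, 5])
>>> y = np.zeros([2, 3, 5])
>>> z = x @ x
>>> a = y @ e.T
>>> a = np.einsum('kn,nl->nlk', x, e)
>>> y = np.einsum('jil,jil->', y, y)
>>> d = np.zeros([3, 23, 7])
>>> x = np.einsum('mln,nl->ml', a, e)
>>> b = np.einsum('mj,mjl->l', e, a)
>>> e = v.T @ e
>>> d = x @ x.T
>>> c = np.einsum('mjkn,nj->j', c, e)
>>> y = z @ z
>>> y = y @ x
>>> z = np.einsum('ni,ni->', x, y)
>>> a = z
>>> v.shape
(23, 3)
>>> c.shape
(5,)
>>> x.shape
(23, 5)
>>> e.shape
(3, 5)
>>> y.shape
(23, 5)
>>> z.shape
()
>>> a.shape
()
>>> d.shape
(23, 23)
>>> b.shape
(23,)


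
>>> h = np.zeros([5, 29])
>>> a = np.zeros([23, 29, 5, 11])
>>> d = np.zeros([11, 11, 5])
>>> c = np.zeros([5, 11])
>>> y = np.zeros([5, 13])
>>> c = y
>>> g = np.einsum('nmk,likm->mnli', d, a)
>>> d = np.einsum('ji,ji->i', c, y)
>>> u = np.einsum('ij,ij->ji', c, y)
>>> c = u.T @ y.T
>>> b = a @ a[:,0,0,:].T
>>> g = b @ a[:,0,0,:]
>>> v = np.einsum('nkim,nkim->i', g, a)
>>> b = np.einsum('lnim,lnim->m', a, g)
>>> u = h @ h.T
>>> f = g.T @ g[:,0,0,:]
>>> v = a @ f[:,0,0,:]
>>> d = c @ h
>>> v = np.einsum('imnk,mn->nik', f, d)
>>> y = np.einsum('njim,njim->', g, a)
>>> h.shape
(5, 29)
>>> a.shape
(23, 29, 5, 11)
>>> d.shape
(5, 29)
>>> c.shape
(5, 5)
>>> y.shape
()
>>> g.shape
(23, 29, 5, 11)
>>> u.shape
(5, 5)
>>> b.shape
(11,)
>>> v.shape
(29, 11, 11)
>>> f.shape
(11, 5, 29, 11)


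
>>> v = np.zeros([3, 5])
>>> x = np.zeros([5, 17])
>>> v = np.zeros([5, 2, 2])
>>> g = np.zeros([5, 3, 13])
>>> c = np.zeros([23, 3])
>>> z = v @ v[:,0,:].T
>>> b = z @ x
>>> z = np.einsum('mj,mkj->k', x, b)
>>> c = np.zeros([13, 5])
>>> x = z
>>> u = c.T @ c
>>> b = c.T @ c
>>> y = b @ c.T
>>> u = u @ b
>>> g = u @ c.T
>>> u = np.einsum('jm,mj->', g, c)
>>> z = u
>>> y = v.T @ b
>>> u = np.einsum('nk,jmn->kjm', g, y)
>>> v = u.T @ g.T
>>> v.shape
(2, 2, 5)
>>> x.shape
(2,)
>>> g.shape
(5, 13)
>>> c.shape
(13, 5)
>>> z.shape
()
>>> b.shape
(5, 5)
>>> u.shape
(13, 2, 2)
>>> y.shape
(2, 2, 5)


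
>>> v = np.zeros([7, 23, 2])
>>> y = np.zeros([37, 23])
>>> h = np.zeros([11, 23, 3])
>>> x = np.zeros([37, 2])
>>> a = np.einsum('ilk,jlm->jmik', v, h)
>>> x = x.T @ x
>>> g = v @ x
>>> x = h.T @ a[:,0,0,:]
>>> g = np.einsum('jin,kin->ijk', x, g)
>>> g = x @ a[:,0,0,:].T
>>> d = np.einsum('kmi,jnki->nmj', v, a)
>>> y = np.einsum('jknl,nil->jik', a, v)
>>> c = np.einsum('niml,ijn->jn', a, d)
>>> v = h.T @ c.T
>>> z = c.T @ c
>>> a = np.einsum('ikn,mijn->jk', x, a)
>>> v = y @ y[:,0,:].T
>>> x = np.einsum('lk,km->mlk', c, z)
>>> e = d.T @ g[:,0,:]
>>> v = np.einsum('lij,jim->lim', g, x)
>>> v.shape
(3, 23, 11)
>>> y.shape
(11, 23, 3)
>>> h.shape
(11, 23, 3)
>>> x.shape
(11, 23, 11)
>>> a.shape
(7, 23)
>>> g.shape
(3, 23, 11)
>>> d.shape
(3, 23, 11)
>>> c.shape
(23, 11)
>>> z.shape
(11, 11)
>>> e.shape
(11, 23, 11)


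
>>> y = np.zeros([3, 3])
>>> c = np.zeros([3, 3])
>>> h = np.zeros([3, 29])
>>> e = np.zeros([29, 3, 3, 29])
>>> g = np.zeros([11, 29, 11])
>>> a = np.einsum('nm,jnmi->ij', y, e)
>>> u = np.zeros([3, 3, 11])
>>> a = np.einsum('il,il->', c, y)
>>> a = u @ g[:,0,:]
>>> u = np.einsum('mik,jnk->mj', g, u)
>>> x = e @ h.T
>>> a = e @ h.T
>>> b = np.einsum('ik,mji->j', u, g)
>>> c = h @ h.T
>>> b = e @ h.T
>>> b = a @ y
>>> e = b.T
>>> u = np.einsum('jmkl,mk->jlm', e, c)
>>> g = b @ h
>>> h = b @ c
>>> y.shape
(3, 3)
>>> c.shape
(3, 3)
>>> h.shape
(29, 3, 3, 3)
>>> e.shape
(3, 3, 3, 29)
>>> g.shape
(29, 3, 3, 29)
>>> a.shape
(29, 3, 3, 3)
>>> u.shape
(3, 29, 3)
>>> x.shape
(29, 3, 3, 3)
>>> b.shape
(29, 3, 3, 3)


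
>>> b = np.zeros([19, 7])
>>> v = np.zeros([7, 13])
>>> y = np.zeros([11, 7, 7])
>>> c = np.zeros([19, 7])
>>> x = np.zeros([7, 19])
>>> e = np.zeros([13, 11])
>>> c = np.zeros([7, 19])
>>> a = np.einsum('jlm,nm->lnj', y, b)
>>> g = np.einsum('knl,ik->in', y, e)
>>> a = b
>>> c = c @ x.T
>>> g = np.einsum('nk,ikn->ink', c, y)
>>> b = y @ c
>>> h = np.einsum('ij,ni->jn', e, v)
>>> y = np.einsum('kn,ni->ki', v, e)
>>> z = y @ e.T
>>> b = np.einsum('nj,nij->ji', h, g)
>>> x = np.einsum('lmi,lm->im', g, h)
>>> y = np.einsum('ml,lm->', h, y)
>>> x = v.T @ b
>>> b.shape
(7, 7)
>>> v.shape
(7, 13)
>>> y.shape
()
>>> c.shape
(7, 7)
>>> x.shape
(13, 7)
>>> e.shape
(13, 11)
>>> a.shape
(19, 7)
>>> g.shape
(11, 7, 7)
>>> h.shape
(11, 7)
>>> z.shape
(7, 13)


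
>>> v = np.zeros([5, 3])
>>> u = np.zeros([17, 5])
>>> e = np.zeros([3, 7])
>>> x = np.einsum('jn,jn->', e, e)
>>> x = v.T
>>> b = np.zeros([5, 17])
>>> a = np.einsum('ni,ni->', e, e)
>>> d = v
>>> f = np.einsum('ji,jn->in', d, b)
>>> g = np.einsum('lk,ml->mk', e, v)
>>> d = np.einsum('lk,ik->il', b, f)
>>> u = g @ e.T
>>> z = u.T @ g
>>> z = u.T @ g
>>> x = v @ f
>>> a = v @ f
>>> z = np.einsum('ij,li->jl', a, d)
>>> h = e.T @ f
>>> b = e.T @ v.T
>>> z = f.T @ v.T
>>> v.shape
(5, 3)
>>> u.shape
(5, 3)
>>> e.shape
(3, 7)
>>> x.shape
(5, 17)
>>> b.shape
(7, 5)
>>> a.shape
(5, 17)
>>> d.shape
(3, 5)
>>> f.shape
(3, 17)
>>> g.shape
(5, 7)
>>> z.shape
(17, 5)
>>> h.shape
(7, 17)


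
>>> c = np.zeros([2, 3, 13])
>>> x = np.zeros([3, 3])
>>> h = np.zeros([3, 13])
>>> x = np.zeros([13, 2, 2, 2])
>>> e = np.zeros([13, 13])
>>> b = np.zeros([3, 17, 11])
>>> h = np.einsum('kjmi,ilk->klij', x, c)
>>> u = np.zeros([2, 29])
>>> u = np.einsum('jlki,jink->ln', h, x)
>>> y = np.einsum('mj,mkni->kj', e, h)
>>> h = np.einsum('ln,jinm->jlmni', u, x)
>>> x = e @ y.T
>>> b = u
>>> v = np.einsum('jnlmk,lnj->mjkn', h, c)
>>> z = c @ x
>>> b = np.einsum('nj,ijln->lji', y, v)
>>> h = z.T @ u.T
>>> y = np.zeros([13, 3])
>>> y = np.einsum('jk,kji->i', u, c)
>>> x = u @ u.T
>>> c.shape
(2, 3, 13)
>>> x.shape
(3, 3)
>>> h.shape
(3, 3, 3)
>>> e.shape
(13, 13)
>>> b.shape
(2, 13, 2)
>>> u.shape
(3, 2)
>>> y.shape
(13,)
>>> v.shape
(2, 13, 2, 3)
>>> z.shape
(2, 3, 3)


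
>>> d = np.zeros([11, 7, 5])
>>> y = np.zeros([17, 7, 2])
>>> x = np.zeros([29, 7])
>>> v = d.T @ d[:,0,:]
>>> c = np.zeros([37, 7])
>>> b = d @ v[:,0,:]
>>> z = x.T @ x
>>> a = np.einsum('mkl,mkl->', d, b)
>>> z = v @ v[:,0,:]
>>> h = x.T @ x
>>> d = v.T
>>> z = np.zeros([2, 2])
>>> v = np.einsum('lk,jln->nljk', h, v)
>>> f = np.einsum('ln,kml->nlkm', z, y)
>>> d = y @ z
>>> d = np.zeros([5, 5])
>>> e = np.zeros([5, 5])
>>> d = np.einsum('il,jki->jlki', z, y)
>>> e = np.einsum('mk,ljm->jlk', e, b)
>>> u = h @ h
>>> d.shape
(17, 2, 7, 2)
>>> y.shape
(17, 7, 2)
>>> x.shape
(29, 7)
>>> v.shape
(5, 7, 5, 7)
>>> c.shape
(37, 7)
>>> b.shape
(11, 7, 5)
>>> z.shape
(2, 2)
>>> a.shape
()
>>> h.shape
(7, 7)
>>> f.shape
(2, 2, 17, 7)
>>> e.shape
(7, 11, 5)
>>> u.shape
(7, 7)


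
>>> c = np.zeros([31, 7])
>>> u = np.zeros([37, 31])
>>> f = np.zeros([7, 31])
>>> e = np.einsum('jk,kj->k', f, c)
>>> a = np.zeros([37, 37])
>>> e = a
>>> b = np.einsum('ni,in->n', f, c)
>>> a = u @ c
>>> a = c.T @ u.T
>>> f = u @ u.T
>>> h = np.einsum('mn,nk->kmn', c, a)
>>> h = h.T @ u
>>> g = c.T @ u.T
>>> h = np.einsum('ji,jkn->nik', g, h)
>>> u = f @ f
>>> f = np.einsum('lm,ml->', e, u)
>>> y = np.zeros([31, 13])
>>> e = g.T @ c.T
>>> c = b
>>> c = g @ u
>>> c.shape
(7, 37)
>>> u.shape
(37, 37)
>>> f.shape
()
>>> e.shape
(37, 31)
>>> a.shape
(7, 37)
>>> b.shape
(7,)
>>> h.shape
(31, 37, 31)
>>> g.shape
(7, 37)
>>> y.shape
(31, 13)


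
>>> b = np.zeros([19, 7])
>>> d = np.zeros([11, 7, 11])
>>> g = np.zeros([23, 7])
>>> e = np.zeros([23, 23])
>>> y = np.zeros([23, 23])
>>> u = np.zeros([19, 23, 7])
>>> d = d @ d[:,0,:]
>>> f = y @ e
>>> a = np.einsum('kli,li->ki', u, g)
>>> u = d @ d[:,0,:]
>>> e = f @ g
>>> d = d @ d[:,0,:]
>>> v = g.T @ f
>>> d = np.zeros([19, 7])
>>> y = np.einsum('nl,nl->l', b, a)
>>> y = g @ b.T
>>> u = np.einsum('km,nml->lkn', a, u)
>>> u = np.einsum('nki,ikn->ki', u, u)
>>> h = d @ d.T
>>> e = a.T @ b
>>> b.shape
(19, 7)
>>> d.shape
(19, 7)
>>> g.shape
(23, 7)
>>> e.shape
(7, 7)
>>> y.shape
(23, 19)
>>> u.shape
(19, 11)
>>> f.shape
(23, 23)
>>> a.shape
(19, 7)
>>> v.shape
(7, 23)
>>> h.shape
(19, 19)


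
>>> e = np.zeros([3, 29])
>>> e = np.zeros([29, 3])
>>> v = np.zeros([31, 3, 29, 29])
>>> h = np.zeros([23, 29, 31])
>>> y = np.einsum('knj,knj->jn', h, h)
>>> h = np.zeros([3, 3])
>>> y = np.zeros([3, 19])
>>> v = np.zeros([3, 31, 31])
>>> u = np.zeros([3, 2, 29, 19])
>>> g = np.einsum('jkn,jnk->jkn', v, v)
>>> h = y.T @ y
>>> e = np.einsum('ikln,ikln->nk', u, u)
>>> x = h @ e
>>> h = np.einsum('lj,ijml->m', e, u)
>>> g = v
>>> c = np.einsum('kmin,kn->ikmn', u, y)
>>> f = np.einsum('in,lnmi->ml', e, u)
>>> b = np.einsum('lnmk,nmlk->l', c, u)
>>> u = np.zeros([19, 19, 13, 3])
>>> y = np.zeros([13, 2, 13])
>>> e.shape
(19, 2)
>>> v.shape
(3, 31, 31)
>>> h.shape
(29,)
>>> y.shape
(13, 2, 13)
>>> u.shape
(19, 19, 13, 3)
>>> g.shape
(3, 31, 31)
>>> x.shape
(19, 2)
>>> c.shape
(29, 3, 2, 19)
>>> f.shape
(29, 3)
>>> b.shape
(29,)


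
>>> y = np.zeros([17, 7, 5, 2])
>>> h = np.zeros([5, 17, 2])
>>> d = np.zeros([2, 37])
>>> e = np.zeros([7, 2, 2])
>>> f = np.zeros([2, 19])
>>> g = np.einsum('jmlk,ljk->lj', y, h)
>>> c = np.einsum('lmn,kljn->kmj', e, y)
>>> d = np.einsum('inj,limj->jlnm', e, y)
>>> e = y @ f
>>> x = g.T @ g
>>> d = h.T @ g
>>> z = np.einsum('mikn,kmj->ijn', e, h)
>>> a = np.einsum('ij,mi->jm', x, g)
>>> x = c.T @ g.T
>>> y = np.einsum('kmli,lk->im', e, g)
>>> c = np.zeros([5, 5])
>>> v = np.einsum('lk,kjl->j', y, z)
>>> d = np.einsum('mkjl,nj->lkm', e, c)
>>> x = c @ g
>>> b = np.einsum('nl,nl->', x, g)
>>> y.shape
(19, 7)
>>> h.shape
(5, 17, 2)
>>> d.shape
(19, 7, 17)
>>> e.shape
(17, 7, 5, 19)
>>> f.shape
(2, 19)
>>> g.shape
(5, 17)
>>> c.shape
(5, 5)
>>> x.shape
(5, 17)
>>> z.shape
(7, 2, 19)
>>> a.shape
(17, 5)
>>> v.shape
(2,)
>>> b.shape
()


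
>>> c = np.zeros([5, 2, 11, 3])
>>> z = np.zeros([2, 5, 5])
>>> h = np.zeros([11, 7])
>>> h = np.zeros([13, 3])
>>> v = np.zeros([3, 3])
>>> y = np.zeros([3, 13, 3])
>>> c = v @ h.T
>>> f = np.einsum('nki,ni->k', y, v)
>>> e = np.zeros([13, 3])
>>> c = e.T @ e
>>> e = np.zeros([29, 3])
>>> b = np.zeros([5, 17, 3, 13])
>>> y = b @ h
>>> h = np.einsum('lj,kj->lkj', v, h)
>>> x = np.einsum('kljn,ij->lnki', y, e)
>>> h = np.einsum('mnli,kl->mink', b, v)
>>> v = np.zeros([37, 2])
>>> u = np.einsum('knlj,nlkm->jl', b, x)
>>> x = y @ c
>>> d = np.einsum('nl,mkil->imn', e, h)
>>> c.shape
(3, 3)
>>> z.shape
(2, 5, 5)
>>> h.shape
(5, 13, 17, 3)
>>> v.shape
(37, 2)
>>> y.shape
(5, 17, 3, 3)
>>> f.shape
(13,)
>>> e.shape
(29, 3)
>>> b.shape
(5, 17, 3, 13)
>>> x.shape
(5, 17, 3, 3)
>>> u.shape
(13, 3)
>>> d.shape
(17, 5, 29)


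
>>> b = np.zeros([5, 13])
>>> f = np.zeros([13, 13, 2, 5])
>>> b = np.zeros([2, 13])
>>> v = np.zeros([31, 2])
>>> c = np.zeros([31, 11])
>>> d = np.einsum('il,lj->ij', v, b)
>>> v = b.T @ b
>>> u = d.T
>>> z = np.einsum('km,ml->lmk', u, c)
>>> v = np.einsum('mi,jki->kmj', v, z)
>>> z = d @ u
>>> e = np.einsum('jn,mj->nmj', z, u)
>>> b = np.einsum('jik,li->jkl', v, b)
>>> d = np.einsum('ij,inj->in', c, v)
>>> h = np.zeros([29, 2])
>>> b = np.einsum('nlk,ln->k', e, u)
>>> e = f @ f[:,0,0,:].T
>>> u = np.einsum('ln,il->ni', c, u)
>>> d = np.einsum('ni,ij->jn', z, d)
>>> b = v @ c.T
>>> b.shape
(31, 13, 31)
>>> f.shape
(13, 13, 2, 5)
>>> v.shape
(31, 13, 11)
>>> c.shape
(31, 11)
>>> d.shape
(13, 31)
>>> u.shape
(11, 13)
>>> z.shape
(31, 31)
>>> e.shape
(13, 13, 2, 13)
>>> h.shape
(29, 2)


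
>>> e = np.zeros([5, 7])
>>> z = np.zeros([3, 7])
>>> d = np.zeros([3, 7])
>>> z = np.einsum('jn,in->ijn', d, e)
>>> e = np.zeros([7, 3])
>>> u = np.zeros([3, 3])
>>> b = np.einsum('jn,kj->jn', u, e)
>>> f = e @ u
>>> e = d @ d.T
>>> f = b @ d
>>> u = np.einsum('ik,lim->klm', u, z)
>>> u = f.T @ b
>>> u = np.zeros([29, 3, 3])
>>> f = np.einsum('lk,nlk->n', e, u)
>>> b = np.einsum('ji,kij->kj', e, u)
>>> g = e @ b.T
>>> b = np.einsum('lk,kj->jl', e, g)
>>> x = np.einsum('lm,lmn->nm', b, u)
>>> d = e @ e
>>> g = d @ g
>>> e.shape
(3, 3)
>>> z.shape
(5, 3, 7)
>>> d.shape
(3, 3)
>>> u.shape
(29, 3, 3)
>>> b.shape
(29, 3)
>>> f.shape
(29,)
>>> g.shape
(3, 29)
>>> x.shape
(3, 3)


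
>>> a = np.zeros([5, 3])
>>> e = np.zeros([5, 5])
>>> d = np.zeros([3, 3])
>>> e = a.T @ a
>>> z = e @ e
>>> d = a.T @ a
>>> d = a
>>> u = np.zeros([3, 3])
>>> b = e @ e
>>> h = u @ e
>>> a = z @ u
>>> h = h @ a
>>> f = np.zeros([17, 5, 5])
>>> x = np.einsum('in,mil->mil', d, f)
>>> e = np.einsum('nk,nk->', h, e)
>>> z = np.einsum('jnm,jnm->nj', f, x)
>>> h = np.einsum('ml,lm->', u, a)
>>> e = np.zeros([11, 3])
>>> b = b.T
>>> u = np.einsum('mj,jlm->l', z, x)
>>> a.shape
(3, 3)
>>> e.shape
(11, 3)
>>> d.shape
(5, 3)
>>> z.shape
(5, 17)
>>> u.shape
(5,)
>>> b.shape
(3, 3)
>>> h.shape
()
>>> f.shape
(17, 5, 5)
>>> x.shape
(17, 5, 5)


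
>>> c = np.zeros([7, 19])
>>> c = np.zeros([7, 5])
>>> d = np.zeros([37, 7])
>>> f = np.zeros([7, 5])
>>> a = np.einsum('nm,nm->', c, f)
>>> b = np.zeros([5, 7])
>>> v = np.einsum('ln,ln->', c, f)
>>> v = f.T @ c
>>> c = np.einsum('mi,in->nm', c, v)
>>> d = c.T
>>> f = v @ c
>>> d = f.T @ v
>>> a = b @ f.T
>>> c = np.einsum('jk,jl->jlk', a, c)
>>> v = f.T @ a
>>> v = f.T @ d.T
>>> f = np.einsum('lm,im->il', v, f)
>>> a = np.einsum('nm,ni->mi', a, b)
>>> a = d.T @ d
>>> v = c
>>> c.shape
(5, 7, 5)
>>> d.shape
(7, 5)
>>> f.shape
(5, 7)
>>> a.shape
(5, 5)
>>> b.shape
(5, 7)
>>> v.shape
(5, 7, 5)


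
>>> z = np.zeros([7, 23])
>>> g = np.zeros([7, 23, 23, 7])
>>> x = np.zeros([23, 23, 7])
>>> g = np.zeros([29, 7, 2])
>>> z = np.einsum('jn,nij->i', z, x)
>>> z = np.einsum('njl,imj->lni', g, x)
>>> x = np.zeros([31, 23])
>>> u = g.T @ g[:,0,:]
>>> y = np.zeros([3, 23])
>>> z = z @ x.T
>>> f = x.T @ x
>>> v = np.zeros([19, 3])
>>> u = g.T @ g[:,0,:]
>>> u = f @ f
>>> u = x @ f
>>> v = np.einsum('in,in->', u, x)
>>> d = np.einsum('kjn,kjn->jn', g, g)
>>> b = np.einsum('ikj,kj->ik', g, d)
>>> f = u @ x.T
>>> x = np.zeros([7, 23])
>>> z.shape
(2, 29, 31)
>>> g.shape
(29, 7, 2)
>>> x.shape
(7, 23)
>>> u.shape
(31, 23)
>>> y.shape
(3, 23)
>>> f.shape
(31, 31)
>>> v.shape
()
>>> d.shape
(7, 2)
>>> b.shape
(29, 7)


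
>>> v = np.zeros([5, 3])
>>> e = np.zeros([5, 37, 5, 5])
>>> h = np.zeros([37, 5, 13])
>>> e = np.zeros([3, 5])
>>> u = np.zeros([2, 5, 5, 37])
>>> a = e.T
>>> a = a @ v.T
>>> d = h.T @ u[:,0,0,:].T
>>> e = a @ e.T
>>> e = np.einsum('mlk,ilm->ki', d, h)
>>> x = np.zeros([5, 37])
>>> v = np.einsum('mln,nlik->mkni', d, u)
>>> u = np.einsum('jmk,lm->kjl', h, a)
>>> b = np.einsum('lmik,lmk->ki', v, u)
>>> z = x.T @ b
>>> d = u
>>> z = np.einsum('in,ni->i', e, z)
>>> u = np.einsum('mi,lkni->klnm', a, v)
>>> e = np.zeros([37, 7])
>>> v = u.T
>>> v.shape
(5, 2, 13, 37)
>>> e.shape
(37, 7)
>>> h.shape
(37, 5, 13)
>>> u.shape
(37, 13, 2, 5)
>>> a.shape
(5, 5)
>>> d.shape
(13, 37, 5)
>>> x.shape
(5, 37)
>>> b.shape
(5, 2)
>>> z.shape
(2,)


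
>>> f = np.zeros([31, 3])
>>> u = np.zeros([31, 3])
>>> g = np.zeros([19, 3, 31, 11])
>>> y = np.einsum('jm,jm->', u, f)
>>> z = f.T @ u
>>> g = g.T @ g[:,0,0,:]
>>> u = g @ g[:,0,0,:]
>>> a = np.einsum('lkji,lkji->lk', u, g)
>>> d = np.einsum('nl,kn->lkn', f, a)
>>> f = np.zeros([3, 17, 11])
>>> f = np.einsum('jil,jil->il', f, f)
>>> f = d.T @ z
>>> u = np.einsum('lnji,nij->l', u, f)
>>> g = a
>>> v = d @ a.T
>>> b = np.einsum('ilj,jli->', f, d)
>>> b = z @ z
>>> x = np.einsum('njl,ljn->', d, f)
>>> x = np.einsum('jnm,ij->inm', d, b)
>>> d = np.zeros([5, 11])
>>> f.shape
(31, 11, 3)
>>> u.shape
(11,)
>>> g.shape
(11, 31)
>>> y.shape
()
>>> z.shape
(3, 3)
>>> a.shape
(11, 31)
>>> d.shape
(5, 11)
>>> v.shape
(3, 11, 11)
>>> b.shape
(3, 3)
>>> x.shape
(3, 11, 31)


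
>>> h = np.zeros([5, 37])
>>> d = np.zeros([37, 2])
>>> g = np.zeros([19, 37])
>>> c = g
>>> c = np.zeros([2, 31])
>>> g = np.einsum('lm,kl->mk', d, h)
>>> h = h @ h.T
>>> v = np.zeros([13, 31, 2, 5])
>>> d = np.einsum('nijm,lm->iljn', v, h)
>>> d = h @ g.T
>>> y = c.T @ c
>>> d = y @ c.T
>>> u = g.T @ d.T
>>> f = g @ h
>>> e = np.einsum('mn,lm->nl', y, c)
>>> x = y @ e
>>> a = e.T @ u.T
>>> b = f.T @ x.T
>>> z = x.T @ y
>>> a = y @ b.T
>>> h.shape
(5, 5)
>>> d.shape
(31, 2)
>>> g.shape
(2, 5)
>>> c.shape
(2, 31)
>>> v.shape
(13, 31, 2, 5)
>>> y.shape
(31, 31)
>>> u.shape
(5, 31)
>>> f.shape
(2, 5)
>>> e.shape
(31, 2)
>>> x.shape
(31, 2)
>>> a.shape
(31, 5)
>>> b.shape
(5, 31)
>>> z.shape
(2, 31)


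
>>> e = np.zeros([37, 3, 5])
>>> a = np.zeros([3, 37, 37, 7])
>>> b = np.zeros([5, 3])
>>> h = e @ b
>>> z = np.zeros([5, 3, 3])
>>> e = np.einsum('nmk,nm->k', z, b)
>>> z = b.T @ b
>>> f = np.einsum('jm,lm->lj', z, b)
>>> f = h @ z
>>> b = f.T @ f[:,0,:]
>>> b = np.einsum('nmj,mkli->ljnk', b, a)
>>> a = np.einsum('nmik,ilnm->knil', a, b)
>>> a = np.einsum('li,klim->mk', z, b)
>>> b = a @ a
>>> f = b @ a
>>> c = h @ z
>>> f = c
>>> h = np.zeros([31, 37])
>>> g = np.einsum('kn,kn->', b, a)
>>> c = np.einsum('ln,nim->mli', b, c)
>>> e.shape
(3,)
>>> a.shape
(37, 37)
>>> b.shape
(37, 37)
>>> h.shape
(31, 37)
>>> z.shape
(3, 3)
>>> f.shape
(37, 3, 3)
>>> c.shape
(3, 37, 3)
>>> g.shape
()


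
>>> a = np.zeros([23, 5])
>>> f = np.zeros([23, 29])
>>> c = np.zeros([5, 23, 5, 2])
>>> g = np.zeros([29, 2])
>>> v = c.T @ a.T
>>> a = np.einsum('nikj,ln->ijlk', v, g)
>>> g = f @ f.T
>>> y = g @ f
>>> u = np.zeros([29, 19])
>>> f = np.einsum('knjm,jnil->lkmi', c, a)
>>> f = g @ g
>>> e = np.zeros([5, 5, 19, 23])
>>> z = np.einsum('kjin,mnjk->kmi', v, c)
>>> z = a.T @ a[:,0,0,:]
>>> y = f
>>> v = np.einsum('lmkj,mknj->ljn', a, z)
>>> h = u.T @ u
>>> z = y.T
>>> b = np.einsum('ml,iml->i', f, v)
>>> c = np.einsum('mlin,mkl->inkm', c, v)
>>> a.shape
(5, 23, 29, 23)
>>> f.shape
(23, 23)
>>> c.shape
(5, 2, 23, 5)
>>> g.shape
(23, 23)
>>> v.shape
(5, 23, 23)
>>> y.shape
(23, 23)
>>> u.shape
(29, 19)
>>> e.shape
(5, 5, 19, 23)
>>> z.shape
(23, 23)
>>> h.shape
(19, 19)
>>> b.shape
(5,)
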